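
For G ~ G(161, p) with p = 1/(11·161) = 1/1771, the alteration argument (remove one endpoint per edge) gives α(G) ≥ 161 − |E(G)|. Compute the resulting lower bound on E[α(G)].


E[|E(G)|] = C(161, 2)·p = 12880 · (1/1771) = 80/11.
E[α(G)] ≥ n − E[|E(G)|] = 161 − 80/11 = 1691/11.
Numerically: ≈ 153.727.
(This is only a lower bound; the true E[α(G)] may be larger.)

E[α(G)] ≥ 1691/11 ≈ 153.727.


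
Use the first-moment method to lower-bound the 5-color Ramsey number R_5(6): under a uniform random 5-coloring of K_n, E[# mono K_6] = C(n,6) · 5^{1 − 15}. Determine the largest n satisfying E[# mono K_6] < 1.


We need C(n, 6) · 5^{1 − 15} < 1, i.e. C(n, 6) < 5^{15 − 1} = 6103515625.
Check values of n near the boundary:
  n = 128: C(128, 6) = 5423611200; 5423611200 < 6103515625? YES
  n = 129: C(129, 6) = 5688177600; 5688177600 < 6103515625? YES
  n = 130: C(130, 6) = 5963412000; 5963412000 < 6103515625? YES
  n = 131: C(131, 6) = 6249655776; 6249655776 < 6103515625? NO
  n = 132: C(132, 6) = 6547258432; 6547258432 < 6103515625? NO
The largest n with C(n, 6) < 6103515625 is n = 130 (where E[X] = 47707296/48828125 ≈ 0.977045). Hence R_5(6) > 130, i.e. R_5(6) ≥ 131.

Largest n = 130; hence R_5(6) > 130.


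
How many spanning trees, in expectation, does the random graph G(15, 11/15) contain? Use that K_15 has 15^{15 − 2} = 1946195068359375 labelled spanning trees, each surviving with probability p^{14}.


K_15 has 15^{15 − 2} = 1946195068359375 labelled spanning trees.
For each such spanning tree H, let X_H = 1 if all 14 edges of H are present in G. Then P[X_H = 1] = p^{14} = (11/15)^{14} = 379749833583241/29192926025390625.
By linearity: E[X] = Σ_H E[X_H] = 1946195068359375 · p^{14} = 1946195068359375 · 379749833583241/29192926025390625 = 379749833583241/15.
Numerically: E[X] ≈ 2.53e+13.

E[X] = 1946195068359375 · (11/15)^{14} = 379749833583241/15 ≈ 2.53e+13.


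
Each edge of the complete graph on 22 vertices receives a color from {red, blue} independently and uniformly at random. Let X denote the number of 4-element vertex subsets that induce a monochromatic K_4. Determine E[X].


Let X = Σ_S X_S over the C(22, 4) = 7315 subsets S of size 4, where X_S = 1 if the K_4 on S is monochromatic.
For a fixed S, the K_4 on S has C(4, 2) = 6 edges. P[all 6 edges red] = (1/2)^6, and likewise for blue, so P[monochromatic] = 2·(1/2)^6 = 2^{1 − 6} = 1/32.
By linearity: E[X] = C(22, 4) · 2^{1 − 6} = 7315 · 1/32 = 7315/32.
Numerically: E[X] ≈ 228.5938.

E[X] = C(22,4)·2^(1−C(4,2)) = 7315/32 ≈ 228.5938.


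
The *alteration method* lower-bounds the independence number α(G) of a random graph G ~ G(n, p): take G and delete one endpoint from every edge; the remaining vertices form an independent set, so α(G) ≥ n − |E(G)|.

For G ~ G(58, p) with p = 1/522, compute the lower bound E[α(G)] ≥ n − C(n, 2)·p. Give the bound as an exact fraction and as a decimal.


E[|E(G)|] = C(58, 2)·p = 1653 · (1/522) = 19/6.
E[α(G)] ≥ n − E[|E(G)|] = 58 − 19/6 = 329/6.
Numerically: ≈ 54.83333.
(This is only a lower bound; the true E[α(G)] may be larger.)

E[α(G)] ≥ 329/6 ≈ 54.83333.


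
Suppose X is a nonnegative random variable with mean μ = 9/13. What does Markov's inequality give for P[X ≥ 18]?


μ = E[X] = 9/13, a = 18.
Markov: P[X ≥ 18] ≤ μ/a = (9/13)/18 = 1/26.
Numerically: ≈ 0.03846.
(Since a = 18 > μ = 0.69231, the bound 1/26 is < 1 and informative.)

P[X ≥ 18] ≤ 1/26 ≈ 0.03846.


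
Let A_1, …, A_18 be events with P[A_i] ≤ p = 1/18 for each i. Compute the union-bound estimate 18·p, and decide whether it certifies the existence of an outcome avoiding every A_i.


Union bound: P[∪_{i=1}^{18} A_i] ≤ Σ_i P[A_i] ≤ 18·p = 18·(1/18) = 1.
Numerically: 1 ≈ 1.00000.
Is 1 < 1? NO.
Since the bound 1 is ≥ 1, the union bound is uninformative here; it does NOT by itself certify existence.

18·p = 1 ≈ 1.00000; existence NOT certified by the union bound.


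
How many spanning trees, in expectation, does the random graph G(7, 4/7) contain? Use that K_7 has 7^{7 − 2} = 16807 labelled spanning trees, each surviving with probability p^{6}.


K_7 has 7^{7 − 2} = 16807 labelled spanning trees.
For each such spanning tree H, let X_H = 1 if all 6 edges of H are present in G. Then P[X_H = 1] = p^{6} = (4/7)^{6} = 4096/117649.
By linearity of expectation: E[X] = Σ_H E[X_H] = 16807 · p^{6} = 16807 · 4096/117649 = 4096/7.
Numerically: E[X] ≈ 585.14.

E[X] = 16807 · (4/7)^{6} = 4096/7 ≈ 585.14.


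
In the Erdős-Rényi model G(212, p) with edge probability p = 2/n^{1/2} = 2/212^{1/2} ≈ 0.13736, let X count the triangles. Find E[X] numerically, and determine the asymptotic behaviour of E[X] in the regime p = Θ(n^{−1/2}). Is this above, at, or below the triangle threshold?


Number of potential triangles: C(212, 3) = 1565620.
Each occurs with probability p³ ≈ (0.13736)³ ≈ 2.5917088e-03.
By linearity: E[X] = C(212, 3)·p³ ≈ 1565620 · 2.5917088e-03 ≈ 4057.63106.
Since α = 1/2 < 1, p = c/n^{1/2} ≫ 1/n is above the triangle threshold p ~ 1/n. Asymptotically E[X] ~ (c³/6)·n^{3(1−α)} = (2³/6)·n^{1.5} → ∞; triangles are abundant w.h.p.

E[X] ≈ 4057.63106; in regime p = Θ(1/n^{1/2}) E[X] diverges (above the triangle threshold p ~ 1/n).


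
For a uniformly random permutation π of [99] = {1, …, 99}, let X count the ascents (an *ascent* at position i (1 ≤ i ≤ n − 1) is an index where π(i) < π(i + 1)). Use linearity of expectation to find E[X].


Write X = Σ X_I over i = 1, …, 98, with X_I the indicator of one ascent.
There are 98 indicators.
For each fixed i, the pair (π(i), π(i+1)) is a uniformly random ordered pair of distinct values from {1, …, 99}; by symmetry P[π(i) < π(i+1)] = 1/2.
By linearity: E[X] = 98 · (1/2) = (99 − 1) · (1/2) = 49 ≈ 49.00000.

E[X] = 49 = 49.00000.


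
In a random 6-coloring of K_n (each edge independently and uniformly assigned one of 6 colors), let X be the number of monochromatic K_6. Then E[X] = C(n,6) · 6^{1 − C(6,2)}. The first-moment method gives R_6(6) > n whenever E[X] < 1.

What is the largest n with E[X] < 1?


We need C(n, 6) · 6^{1 − 15} < 1, i.e. C(n, 6) < 6^{15 − 1} = 78364164096.
Check values of n near the boundary:
  n = 194: C(194, 6) = 68482017072; 68482017072 < 78364164096? YES
  n = 195: C(195, 6) = 70656049360; 70656049360 < 78364164096? YES
  n = 196: C(196, 6) = 72887293024; 72887293024 < 78364164096? YES
  n = 197: C(197, 6) = 75176946208; 75176946208 < 78364164096? YES
  n = 198: C(198, 6) = 77526225777; 77526225777 < 78364164096? YES
  n = 199: C(199, 6) = 79936367511; 79936367511 < 78364164096? NO
  n = 200: C(200, 6) = 82408626300; 82408626300 < 78364164096? NO
The largest n with C(n, 6) < 78364164096 is n = 198 (where E[X] = 25842075259/26121388032 ≈ 0.989). Hence R_6(6) > 198, i.e. R_6(6) ≥ 199.

Largest n = 198; hence R_6(6) > 198.


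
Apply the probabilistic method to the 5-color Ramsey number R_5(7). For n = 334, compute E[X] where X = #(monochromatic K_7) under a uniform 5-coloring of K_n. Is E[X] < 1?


E[X] = C(334, 7) · 5^{1 − 21} = 86359460961576 · 5^{−20} = 86359460961576/95367431640625.
As a reduced fraction: E[X] = 86359460961576/95367431640625 ≈ 0.9055446.
Is E[X] < 1? YES.
Since E[X] < 1, there exists a 5-coloring of K_{334} with no monochromatic K_7; hence R_5(7) > 334.

E[X] = 86359460961576/95367431640625 ≈ 0.9055446; E[X] < 1, so R_5(7) > 334.


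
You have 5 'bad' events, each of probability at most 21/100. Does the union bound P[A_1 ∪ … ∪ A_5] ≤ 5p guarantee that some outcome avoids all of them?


Union bound: P[∪_{i=1}^{5} A_i] ≤ Σ_i P[A_i] ≤ 5·p = 5·(21/100) = 21/20.
Numerically: 21/20 ≈ 1.050000.
Is 21/20 < 1? NO.
Since the bound 21/20 is ≥ 1, the union bound is uninformative here; it does NOT by itself certify existence.

5·p = 21/20 ≈ 1.050000; existence NOT certified by the union bound.


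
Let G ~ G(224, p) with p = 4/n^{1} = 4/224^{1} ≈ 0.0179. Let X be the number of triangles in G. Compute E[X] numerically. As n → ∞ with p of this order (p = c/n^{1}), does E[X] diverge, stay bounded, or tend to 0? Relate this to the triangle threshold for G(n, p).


Number of potential triangles: C(224, 3) = 1848224.
Each occurs with probability p³ ≈ (0.0179)³ ≈ 5.69424e-06.
By linearity: E[X] = C(224, 3)·p³ ≈ 1848224 · 5.69424e-06 ≈ 10.524.
Here α = 1, so p = 4/n is exactly at the triangle threshold p ~ 1/n. Asymptotically E[X] → c³/6 = 4³/6 = 32/3 ≈ 10.667, a bounded constant. In this regime the triangle count is asymptotically Poisson(c³/6).

E[X] ≈ 10.524; in regime p = Θ(1/n^{1}) E[X] stays bounded (at the triangle threshold p ~ 1/n).


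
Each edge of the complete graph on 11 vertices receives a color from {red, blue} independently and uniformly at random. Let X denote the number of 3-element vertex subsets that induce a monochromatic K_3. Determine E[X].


Let X = Σ_S X_S over the C(11, 3) = 165 subsets S of size 3, where X_S = 1 if the K_3 on S is monochromatic.
For a fixed S, the K_3 on S has C(3, 2) = 3 edges. P[all 3 edges red] = (1/2)^3, and likewise for blue, so P[monochromatic] = 2·(1/2)^3 = 2^{1 − 3} = 1/4.
By linearity of expectation: E[X] = C(11, 3) · 2^{1 − 3} = 165 · 1/4 = 165/4.
Numerically: E[X] ≈ 41.250.

E[X] = C(11,3)·2^(1−C(3,2)) = 165/4 ≈ 41.250.


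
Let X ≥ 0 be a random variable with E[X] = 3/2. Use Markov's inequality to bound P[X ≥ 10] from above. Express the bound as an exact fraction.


μ = E[X] = 3/2, a = 10.
Markov: P[X ≥ 10] ≤ μ/a = (3/2)/10 = 3/20.
Numerically: ≈ 0.15000.
(Since a = 10 > μ = 1.50000, the bound 3/20 is < 1 and informative.)

P[X ≥ 10] ≤ 3/20 ≈ 0.15000.


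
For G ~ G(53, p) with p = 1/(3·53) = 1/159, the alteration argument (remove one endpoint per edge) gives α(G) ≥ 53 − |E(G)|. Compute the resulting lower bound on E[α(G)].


E[|E(G)|] = C(53, 2)·p = 1378 · (1/159) = 26/3.
E[α(G)] ≥ n − E[|E(G)|] = 53 − 26/3 = 133/3.
Numerically: ≈ 44.33333.
(This is only a lower bound; the true E[α(G)] may be larger.)

E[α(G)] ≥ 133/3 ≈ 44.33333.


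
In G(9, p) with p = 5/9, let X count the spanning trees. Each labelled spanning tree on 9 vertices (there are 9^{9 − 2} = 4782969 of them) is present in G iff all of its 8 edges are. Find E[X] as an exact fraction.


K_9 has 9^{9 − 2} = 4782969 labelled spanning trees.
For each such spanning tree H, let X_H = 1 if all 8 edges of H are present in G. Then P[X_H = 1] = p^{8} = (5/9)^{8} = 390625/43046721.
Summing the indicators: E[X] = Σ_H E[X_H] = 4782969 · p^{8} = 4782969 · 390625/43046721 = 390625/9.
Numerically: E[X] ≈ 43403.

E[X] = 4782969 · (5/9)^{8} = 390625/9 ≈ 43403.


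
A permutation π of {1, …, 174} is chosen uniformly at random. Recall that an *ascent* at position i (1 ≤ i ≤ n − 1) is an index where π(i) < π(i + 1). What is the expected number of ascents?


Write X = Σ X_I over i = 1, …, 173, with X_I the indicator of one ascent.
There are 173 indicators.
For each fixed i, the pair (π(i), π(i+1)) is a uniformly random ordered pair of distinct values from {1, …, 174}; by symmetry P[π(i) < π(i+1)] = 1/2.
By linearity: E[X] = 173 · (1/2) = (174 − 1) · (1/2) = 173/2 ≈ 86.50000.

E[X] = 173/2 = 86.50000.


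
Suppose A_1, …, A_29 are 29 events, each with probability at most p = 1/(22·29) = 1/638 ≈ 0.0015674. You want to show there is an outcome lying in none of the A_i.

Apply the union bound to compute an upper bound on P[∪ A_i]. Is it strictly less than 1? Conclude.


Union bound: P[∪_{i=1}^{29} A_i] ≤ Σ_i P[A_i] ≤ 29·p = 29·(1/638) = 1/22.
Numerically: 1/22 ≈ 0.0454545.
Is 1/22 < 1? YES.
Since P[∪ A_i] ≤ 1/22 < 1, the complement has P[∩ A_i^c] ≥ 1 − 1/22 = 21/22 > 0, so some outcome avoids every A_i.

29·p = 1/22 ≈ 0.0454545; existence CERTIFIED by the union bound.


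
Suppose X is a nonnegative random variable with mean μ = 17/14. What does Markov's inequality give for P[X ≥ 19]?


μ = E[X] = 17/14, a = 19.
Markov: P[X ≥ 19] ≤ μ/a = (17/14)/19 = 17/266.
Numerically: ≈ 0.0639.
(Since a = 19 > μ = 1.2143, the bound 17/266 is < 1 and informative.)

P[X ≥ 19] ≤ 17/266 ≈ 0.0639.


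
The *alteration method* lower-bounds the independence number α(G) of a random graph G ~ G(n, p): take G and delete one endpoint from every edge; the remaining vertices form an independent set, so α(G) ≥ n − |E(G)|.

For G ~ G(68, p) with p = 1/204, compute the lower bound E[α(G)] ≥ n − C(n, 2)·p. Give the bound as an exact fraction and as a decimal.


E[|E(G)|] = C(68, 2)·p = 2278 · (1/204) = 67/6.
E[α(G)] ≥ n − E[|E(G)|] = 68 − 67/6 = 341/6.
Numerically: ≈ 56.833333.
(This is only a lower bound; the true E[α(G)] may be larger.)

E[α(G)] ≥ 341/6 ≈ 56.833333.


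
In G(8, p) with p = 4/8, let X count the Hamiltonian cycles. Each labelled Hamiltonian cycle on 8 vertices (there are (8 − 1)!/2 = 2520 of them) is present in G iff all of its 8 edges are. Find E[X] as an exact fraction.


K_8 has (8 − 1)!/2 = 2520 labelled Hamiltonian cycles.
For each such Hamiltonian cycle H, let X_H = 1 if all 8 edges of H are present in G. Then P[X_H = 1] = p^{8} = (1/2)^{8} = 1/256.
By linearity of expectation: E[X] = Σ_H E[X_H] = 2520 · p^{8} = 2520 · 1/256 = 315/32.
Numerically: E[X] ≈ 9.844.

E[X] = 2520 · (1/2)^{8} = 315/32 ≈ 9.844.


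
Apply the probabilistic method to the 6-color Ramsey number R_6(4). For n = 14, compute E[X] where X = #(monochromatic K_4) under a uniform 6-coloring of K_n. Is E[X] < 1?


E[X] = C(14, 4) · 6^{1 − 6} = 1001 · 6^{−5} = 1001/7776.
As a reduced fraction: E[X] = 1001/7776 ≈ 0.12873.
Is E[X] < 1? YES.
Since E[X] < 1, there exists a 6-coloring of K_{14} with no monochromatic K_4; hence R_6(4) > 14.

E[X] = 1001/7776 ≈ 0.12873; E[X] < 1, so R_6(4) > 14.


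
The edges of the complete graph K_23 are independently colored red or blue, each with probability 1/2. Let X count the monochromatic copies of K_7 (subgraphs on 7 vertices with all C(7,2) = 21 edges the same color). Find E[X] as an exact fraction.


Let X = Σ_S X_S over the C(23, 7) = 245157 subsets S of size 7, where X_S = 1 if the K_7 on S is monochromatic.
For a fixed S, the K_7 on S has C(7, 2) = 21 edges. P[all 21 edges red] = (1/2)^21, and likewise for blue, so P[monochromatic] = 2·(1/2)^21 = 2^{1 − 21} = 1/1048576.
By linearity of expectation: E[X] = C(23, 7) · 2^{1 − 21} = 245157 · 1/1048576 = 245157/1048576.
Numerically: E[X] ≈ 0.234.

E[X] = C(23,7)·2^(1−C(7,2)) = 245157/1048576 ≈ 0.234.


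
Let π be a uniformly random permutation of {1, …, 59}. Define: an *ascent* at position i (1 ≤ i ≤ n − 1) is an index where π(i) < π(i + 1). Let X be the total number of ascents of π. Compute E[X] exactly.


Write X = Σ X_I over i = 1, …, 58, with X_I the indicator of one ascent.
There are 58 indicators.
For each fixed i, the pair (π(i), π(i+1)) is a uniformly random ordered pair of distinct values from {1, …, 59}; by symmetry P[π(i) < π(i+1)] = 1/2.
By linearity: E[X] = 58 · (1/2) = (59 − 1) · (1/2) = 29 ≈ 29.000.

E[X] = 29 = 29.000.


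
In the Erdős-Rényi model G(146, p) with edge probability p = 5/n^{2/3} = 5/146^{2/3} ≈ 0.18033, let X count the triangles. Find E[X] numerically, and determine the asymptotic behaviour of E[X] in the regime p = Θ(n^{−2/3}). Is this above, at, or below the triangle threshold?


Number of potential triangles: C(146, 3) = 508080.
Each occurs with probability p³ ≈ (0.18033)³ ≈ 5.86413961e-03.
By linearity: E[X] = C(146, 3)·p³ ≈ 508080 · 5.86413961e-03 ≈ 2979.452055.
Since α = 2/3 < 1, p = c/n^{2/3} ≫ 1/n is above the triangle threshold p ~ 1/n. Asymptotically E[X] ~ (c³/6)·n^{3(1−α)} = (5³/6)·n^{1} → ∞; triangles are abundant w.h.p.

E[X] ≈ 2979.452055; in regime p = Θ(1/n^{2/3}) E[X] diverges (above the triangle threshold p ~ 1/n).


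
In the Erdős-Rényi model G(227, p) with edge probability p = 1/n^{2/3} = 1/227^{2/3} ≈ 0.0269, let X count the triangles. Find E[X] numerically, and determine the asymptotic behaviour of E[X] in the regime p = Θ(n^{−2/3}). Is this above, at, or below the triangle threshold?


Number of potential triangles: C(227, 3) = 1923825.
Each occurs with probability p³ ≈ (0.0269)³ ≈ 1.94065e-05.
By linearity: E[X] = C(227, 3)·p³ ≈ 1923825 · 1.94065e-05 ≈ 37.335.
Since α = 2/3 < 1, p = c/n^{2/3} ≫ 1/n is above the triangle threshold p ~ 1/n. Asymptotically E[X] ~ (c³/6)·n^{3(1−α)} = (1³/6)·n^{1} → ∞; triangles are abundant w.h.p.

E[X] ≈ 37.335; in regime p = Θ(1/n^{2/3}) E[X] diverges (above the triangle threshold p ~ 1/n).


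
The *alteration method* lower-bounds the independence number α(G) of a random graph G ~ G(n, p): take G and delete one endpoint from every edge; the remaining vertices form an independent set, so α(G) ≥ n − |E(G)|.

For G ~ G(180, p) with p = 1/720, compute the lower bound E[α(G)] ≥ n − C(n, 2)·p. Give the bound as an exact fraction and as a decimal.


E[|E(G)|] = C(180, 2)·p = 16110 · (1/720) = 179/8.
E[α(G)] ≥ n − E[|E(G)|] = 180 − 179/8 = 1261/8.
Numerically: ≈ 157.625000.
(This is only a lower bound; the true E[α(G)] may be larger.)

E[α(G)] ≥ 1261/8 ≈ 157.625000.


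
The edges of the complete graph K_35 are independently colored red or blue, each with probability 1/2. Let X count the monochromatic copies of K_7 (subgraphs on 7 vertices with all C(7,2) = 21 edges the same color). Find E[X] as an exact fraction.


Let X = Σ_S X_S over the C(35, 7) = 6724520 subsets S of size 7, where X_S = 1 if the K_7 on S is monochromatic.
For a fixed S, the K_7 on S has C(7, 2) = 21 edges. P[all 21 edges red] = (1/2)^21, and likewise for blue, so P[monochromatic] = 2·(1/2)^21 = 2^{1 − 21} = 1/1048576.
By linearity: E[X] = C(35, 7) · 2^{1 − 21} = 6724520 · 1/1048576 = 840565/131072.
Numerically: E[X] ≈ 6.41300.

E[X] = C(35,7)·2^(1−C(7,2)) = 840565/131072 ≈ 6.41300.


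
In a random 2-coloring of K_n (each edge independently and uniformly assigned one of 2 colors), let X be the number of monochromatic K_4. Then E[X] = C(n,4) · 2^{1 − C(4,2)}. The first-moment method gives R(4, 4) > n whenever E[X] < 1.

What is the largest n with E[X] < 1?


We need C(n, 4) · 2^{1 − 6} < 1, i.e. C(n, 4) < 2^{6 − 1} = 32.
Check values of n near the boundary:
  n = 4: C(4, 4) = 1; 1 < 32? YES
  n = 5: C(5, 4) = 5; 5 < 32? YES
  n = 6: C(6, 4) = 15; 15 < 32? YES
  n = 7: C(7, 4) = 35; 35 < 32? NO
The largest n with C(n, 4) < 32 is n = 6 (where E[X] = 15/32 ≈ 0.468750). Hence R(4, 4) > 6, i.e. R(4, 4) ≥ 7.

Largest n = 6; hence R(4, 4) > 6.


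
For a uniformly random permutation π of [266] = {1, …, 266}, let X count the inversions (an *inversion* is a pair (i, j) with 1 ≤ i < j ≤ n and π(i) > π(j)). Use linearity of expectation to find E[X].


Write X = Σ X_I over the C(266, 2) = 35245 pairs i < j, with X_I the indicator of one inversion.
There are 35245 indicators.
For each fixed pair i < j, the values π(i) and π(j) are two distinct elements of {1, …, 266} in uniformly random order; by symmetry P[π(i) > π(j)] = 1/2.
By linearity: E[X] = 35245 · (1/2) = C(266, 2) · (1/2) = 35245/2 = 35245/2 ≈ 17622.50000.

E[X] = 35245/2 = 17622.50000.


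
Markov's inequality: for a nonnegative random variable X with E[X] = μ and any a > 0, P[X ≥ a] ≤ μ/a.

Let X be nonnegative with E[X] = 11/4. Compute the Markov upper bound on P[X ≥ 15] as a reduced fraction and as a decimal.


μ = E[X] = 11/4, a = 15.
Markov: P[X ≥ 15] ≤ μ/a = (11/4)/15 = 11/60.
Numerically: ≈ 0.1833.
(Since a = 15 > μ = 2.7500, the bound 11/60 is < 1 and informative.)

P[X ≥ 15] ≤ 11/60 ≈ 0.1833.


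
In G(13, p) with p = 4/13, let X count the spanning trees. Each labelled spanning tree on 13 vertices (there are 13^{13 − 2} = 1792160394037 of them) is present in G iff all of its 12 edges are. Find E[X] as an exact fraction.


K_13 has 13^{13 − 2} = 1792160394037 labelled spanning trees.
For each such spanning tree H, let X_H = 1 if all 12 edges of H are present in G. Then P[X_H = 1] = p^{12} = (4/13)^{12} = 16777216/23298085122481.
Summing the indicators: E[X] = Σ_H E[X_H] = 1792160394037 · p^{12} = 1792160394037 · 16777216/23298085122481 = 16777216/13.
Numerically: E[X] ≈ 1.29056e+06.

E[X] = 1792160394037 · (4/13)^{12} = 16777216/13 ≈ 1.29056e+06.


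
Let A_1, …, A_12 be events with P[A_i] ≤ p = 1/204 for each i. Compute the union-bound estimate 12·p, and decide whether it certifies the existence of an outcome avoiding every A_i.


Union bound: P[∪_{i=1}^{12} A_i] ≤ Σ_i P[A_i] ≤ 12·p = 12·(1/204) = 1/17.
Numerically: 1/17 ≈ 0.058824.
Is 1/17 < 1? YES.
Since P[∪ A_i] ≤ 1/17 < 1, the complement has P[∩ A_i^c] ≥ 1 − 1/17 = 16/17 > 0, so some outcome avoids every A_i.

12·p = 1/17 ≈ 0.058824; existence CERTIFIED by the union bound.


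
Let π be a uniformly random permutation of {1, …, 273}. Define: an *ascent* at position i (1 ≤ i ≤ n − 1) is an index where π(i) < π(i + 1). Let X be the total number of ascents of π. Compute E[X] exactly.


Write X = Σ X_I over i = 1, …, 272, with X_I the indicator of one ascent.
There are 272 indicators.
For each fixed i, the pair (π(i), π(i+1)) is a uniformly random ordered pair of distinct values from {1, …, 273}; by symmetry P[π(i) < π(i+1)] = 1/2.
By linearity: E[X] = 272 · (1/2) = (273 − 1) · (1/2) = 136 ≈ 136.000000.

E[X] = 136 = 136.000000.


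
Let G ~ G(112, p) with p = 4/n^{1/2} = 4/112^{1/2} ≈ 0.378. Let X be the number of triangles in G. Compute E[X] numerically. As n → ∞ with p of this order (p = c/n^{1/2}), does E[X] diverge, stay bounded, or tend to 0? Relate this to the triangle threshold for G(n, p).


Number of potential triangles: C(112, 3) = 227920.
Each occurs with probability p³ ≈ (0.378)³ ≈ 5.39949e-02.
By linearity: E[X] = C(112, 3)·p³ ≈ 227920 · 5.39949e-02 ≈ 12306.523.
Since α = 1/2 < 1, p = c/n^{1/2} ≫ 1/n is above the triangle threshold p ~ 1/n. Asymptotically E[X] ~ (c³/6)·n^{3(1−α)} = (4³/6)·n^{1.5} → ∞; triangles are abundant w.h.p.

E[X] ≈ 12306.523; in regime p = Θ(1/n^{1/2}) E[X] diverges (above the triangle threshold p ~ 1/n).


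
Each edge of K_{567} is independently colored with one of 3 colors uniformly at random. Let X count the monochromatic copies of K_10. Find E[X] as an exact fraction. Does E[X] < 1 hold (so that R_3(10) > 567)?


E[X] = C(567, 10) · 3^{1 − 45} = 873787071273467749398 · 3^{−44} = 873787071273467749398/984770902183611232881.
As a reduced fraction: E[X] = 10787494707079848758/12157665459056928801 ≈ 0.887300.
Is E[X] < 1? YES.
Since E[X] < 1, there exists a 3-coloring of K_{567} with no monochromatic K_10; hence R_3(10) > 567.

E[X] = 10787494707079848758/12157665459056928801 ≈ 0.887300; E[X] < 1, so R_3(10) > 567.


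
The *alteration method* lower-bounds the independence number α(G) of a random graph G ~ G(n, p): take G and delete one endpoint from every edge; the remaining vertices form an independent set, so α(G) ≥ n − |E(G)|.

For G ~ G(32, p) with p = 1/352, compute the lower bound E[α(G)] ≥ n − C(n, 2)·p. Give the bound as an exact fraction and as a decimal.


E[|E(G)|] = C(32, 2)·p = 496 · (1/352) = 31/22.
E[α(G)] ≥ n − E[|E(G)|] = 32 − 31/22 = 673/22.
Numerically: ≈ 30.5909.
(This is only a lower bound; the true E[α(G)] may be larger.)

E[α(G)] ≥ 673/22 ≈ 30.5909.


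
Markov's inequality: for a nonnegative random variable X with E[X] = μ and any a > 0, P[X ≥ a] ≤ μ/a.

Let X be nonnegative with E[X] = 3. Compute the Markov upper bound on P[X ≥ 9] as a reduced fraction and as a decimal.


μ = E[X] = 3, a = 9.
Markov: P[X ≥ 9] ≤ μ/a = (3)/9 = 1/3.
Numerically: ≈ 0.33333.
(Since a = 9 > μ = 3.00000, the bound 1/3 is < 1 and informative.)

P[X ≥ 9] ≤ 1/3 ≈ 0.33333.


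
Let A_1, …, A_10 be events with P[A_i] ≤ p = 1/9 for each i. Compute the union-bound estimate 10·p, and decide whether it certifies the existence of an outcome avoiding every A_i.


Union bound: P[∪_{i=1}^{10} A_i] ≤ Σ_i P[A_i] ≤ 10·p = 10·(1/9) = 10/9.
Numerically: 10/9 ≈ 1.1111.
Is 10/9 < 1? NO.
Since the bound 10/9 is ≥ 1, the union bound is uninformative here; it does NOT by itself certify existence.

10·p = 10/9 ≈ 1.1111; existence NOT certified by the union bound.


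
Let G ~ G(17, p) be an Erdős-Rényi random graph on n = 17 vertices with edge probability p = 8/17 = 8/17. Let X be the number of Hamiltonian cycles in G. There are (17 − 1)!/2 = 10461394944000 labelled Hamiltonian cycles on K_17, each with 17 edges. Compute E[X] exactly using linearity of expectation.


K_17 has (17 − 1)!/2 = 10461394944000 labelled Hamiltonian cycles.
For each such Hamiltonian cycle H, let X_H = 1 if all 17 edges of H are present in G. Then P[X_H = 1] = p^{17} = (8/17)^{17} = 2251799813685248/827240261886336764177.
Summing the indicators: E[X] = Σ_H E[X_H] = 10461394944000 · p^{17} = 10461394944000 · 2251799813685248/827240261886336764177 = 23556967185786995434586112000/827240261886336764177.
Numerically: E[X] ≈ 2.85e+07.

E[X] = 10461394944000 · (8/17)^{17} = 23556967185786995434586112000/827240261886336764177 ≈ 2.85e+07.


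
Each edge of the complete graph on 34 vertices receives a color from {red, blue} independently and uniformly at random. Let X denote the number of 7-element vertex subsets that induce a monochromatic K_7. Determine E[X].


Let X = Σ_S X_S over the C(34, 7) = 5379616 subsets S of size 7, where X_S = 1 if the K_7 on S is monochromatic.
For a fixed S, the K_7 on S has C(7, 2) = 21 edges. P[all 21 edges red] = (1/2)^21, and likewise for blue, so P[monochromatic] = 2·(1/2)^21 = 2^{1 − 21} = 1/1048576.
Summing: E[X] = C(34, 7) · 2^{1 − 21} = 5379616 · 1/1048576 = 168113/32768.
Numerically: E[X] ≈ 5.13040.

E[X] = C(34,7)·2^(1−C(7,2)) = 168113/32768 ≈ 5.13040.


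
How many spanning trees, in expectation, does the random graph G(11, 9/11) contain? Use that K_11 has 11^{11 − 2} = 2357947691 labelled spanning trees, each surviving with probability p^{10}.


K_11 has 11^{11 − 2} = 2357947691 labelled spanning trees.
For each such spanning tree H, let X_H = 1 if all 10 edges of H are present in G. Then P[X_H = 1] = p^{10} = (9/11)^{10} = 3486784401/25937424601.
By linearity of expectation: E[X] = Σ_H E[X_H] = 2357947691 · p^{10} = 2357947691 · 3486784401/25937424601 = 3486784401/11.
Numerically: E[X] ≈ 3.1698e+08.

E[X] = 2357947691 · (9/11)^{10} = 3486784401/11 ≈ 3.1698e+08.


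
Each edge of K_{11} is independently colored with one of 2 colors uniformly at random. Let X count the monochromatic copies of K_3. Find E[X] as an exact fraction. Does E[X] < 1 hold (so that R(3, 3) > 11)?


E[X] = C(11, 3) · 2^{1 − 3} = 165 · 2^{−2} = 165/4.
As a reduced fraction: E[X] = 165/4 ≈ 41.250000.
Is E[X] < 1? NO.
Since E[X] ≥ 1, the first-moment bound is inconclusive at n = 11; it does NOT by itself certify R(3, 3) > 11.

E[X] = 165/4 ≈ 41.250000; E[X] ≥ 1; first-moment method inconclusive here.


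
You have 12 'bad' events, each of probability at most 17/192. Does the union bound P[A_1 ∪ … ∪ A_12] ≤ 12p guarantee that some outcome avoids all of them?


Union bound: P[∪_{i=1}^{12} A_i] ≤ Σ_i P[A_i] ≤ 12·p = 12·(17/192) = 17/16.
Numerically: 17/16 ≈ 1.062.
Is 17/16 < 1? NO.
Since the bound 17/16 is ≥ 1, the union bound is uninformative here; it does NOT by itself certify existence.

12·p = 17/16 ≈ 1.062; existence NOT certified by the union bound.


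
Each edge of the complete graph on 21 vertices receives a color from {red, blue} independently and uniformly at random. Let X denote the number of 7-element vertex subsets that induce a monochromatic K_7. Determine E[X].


Let X = Σ_S X_S over the C(21, 7) = 116280 subsets S of size 7, where X_S = 1 if the K_7 on S is monochromatic.
For a fixed S, the K_7 on S has C(7, 2) = 21 edges. P[all 21 edges red] = (1/2)^21, and likewise for blue, so P[monochromatic] = 2·(1/2)^21 = 2^{1 − 21} = 1/1048576.
Summing: E[X] = C(21, 7) · 2^{1 − 21} = 116280 · 1/1048576 = 14535/131072.
Numerically: E[X] ≈ 0.11089.

E[X] = C(21,7)·2^(1−C(7,2)) = 14535/131072 ≈ 0.11089.


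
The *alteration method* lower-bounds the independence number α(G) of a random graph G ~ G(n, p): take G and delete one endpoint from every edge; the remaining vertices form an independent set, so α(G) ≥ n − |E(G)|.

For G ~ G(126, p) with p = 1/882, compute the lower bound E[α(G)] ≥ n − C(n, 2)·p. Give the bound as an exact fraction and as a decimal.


E[|E(G)|] = C(126, 2)·p = 7875 · (1/882) = 125/14.
E[α(G)] ≥ n − E[|E(G)|] = 126 − 125/14 = 1639/14.
Numerically: ≈ 117.0714.
(This is only a lower bound; the true E[α(G)] may be larger.)

E[α(G)] ≥ 1639/14 ≈ 117.0714.


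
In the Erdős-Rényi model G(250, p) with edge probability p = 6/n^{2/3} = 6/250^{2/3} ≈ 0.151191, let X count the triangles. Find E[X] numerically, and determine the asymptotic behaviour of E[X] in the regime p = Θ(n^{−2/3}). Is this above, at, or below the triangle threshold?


Number of potential triangles: C(250, 3) = 2573000.
Each occurs with probability p³ ≈ (0.151191)³ ≈ 3.45600000e-03.
By linearity: E[X] = C(250, 3)·p³ ≈ 2573000 · 3.45600000e-03 ≈ 8892.288000.
Since α = 2/3 < 1, p = c/n^{2/3} ≫ 1/n is above the triangle threshold p ~ 1/n. Asymptotically E[X] ~ (c³/6)·n^{3(1−α)} = (6³/6)·n^{1} → ∞; triangles are abundant w.h.p.

E[X] ≈ 8892.288000; in regime p = Θ(1/n^{2/3}) E[X] diverges (above the triangle threshold p ~ 1/n).


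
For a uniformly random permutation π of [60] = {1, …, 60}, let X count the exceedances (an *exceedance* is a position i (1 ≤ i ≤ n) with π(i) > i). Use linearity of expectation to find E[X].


Write X = Σ_{i=1}^{60} X_i, where X_i = 1_{π(i) > i}.
For each fixed i, π(i) is uniform over {1, …, 60} (marginal of a uniform permutation), so P[π(i) > i] = (n − i)/n. Summing: Σ_{i=1}^{60} (n − i)/n = (0 + 1 + … + 59)/60 = 60(60 − 1)/(2·60) = (60 − 1)/2.
Hence E[X] = Σ_{i=1}^{60} (60 − i)/60 = 59/2 ≈ 29.500.

E[X] = 59/2 = 29.500.


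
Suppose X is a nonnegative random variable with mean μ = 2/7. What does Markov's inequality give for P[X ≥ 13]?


μ = E[X] = 2/7, a = 13.
Markov: P[X ≥ 13] ≤ μ/a = (2/7)/13 = 2/91.
Numerically: ≈ 0.02198.
(Since a = 13 > μ = 0.28571, the bound 2/91 is < 1 and informative.)

P[X ≥ 13] ≤ 2/91 ≈ 0.02198.


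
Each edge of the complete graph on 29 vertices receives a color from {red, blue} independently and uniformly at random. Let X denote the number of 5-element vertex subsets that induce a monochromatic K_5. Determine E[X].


Let X = Σ_S X_S over the C(29, 5) = 118755 subsets S of size 5, where X_S = 1 if the K_5 on S is monochromatic.
For a fixed S, the K_5 on S has C(5, 2) = 10 edges. P[all 10 edges red] = (1/2)^10, and likewise for blue, so P[monochromatic] = 2·(1/2)^10 = 2^{1 − 10} = 1/512.
By linearity: E[X] = C(29, 5) · 2^{1 − 10} = 118755 · 1/512 = 118755/512.
Numerically: E[X] ≈ 231.943359.

E[X] = C(29,5)·2^(1−C(5,2)) = 118755/512 ≈ 231.943359.


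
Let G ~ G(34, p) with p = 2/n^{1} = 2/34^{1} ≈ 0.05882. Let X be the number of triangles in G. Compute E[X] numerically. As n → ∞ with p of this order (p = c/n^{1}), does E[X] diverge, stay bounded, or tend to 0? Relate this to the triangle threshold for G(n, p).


Number of potential triangles: C(34, 3) = 5984.
Each occurs with probability p³ ≈ (0.05882)³ ≈ 2.035416e-04.
By linearity: E[X] = C(34, 3)·p³ ≈ 5984 · 2.035416e-04 ≈ 1.2180.
Here α = 1, so p = 2/n is exactly at the triangle threshold p ~ 1/n. Asymptotically E[X] → c³/6 = 2³/6 = 4/3 ≈ 1.3333, a bounded constant. In this regime the triangle count is asymptotically Poisson(c³/6).

E[X] ≈ 1.2180; in regime p = Θ(1/n^{1}) E[X] stays bounded (at the triangle threshold p ~ 1/n).


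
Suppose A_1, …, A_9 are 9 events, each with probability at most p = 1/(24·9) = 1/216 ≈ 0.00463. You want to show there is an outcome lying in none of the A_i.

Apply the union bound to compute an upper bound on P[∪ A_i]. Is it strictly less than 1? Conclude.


Union bound: P[∪_{i=1}^{9} A_i] ≤ Σ_i P[A_i] ≤ 9·p = 9·(1/216) = 1/24.
Numerically: 1/24 ≈ 0.04167.
Is 1/24 < 1? YES.
Since P[∪ A_i] ≤ 1/24 < 1, the complement has P[∩ A_i^c] ≥ 1 − 1/24 = 23/24 > 0, so some outcome avoids every A_i.

9·p = 1/24 ≈ 0.04167; existence CERTIFIED by the union bound.


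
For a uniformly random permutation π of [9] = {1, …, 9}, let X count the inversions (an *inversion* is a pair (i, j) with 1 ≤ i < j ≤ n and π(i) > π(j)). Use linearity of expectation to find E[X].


Write X = Σ X_I over the C(9, 2) = 36 pairs i < j, with X_I the indicator of one inversion.
There are 36 indicators.
For each fixed pair i < j, the values π(i) and π(j) are two distinct elements of {1, …, 9} in uniformly random order; by symmetry P[π(i) > π(j)] = 1/2.
By linearity: E[X] = 36 · (1/2) = C(9, 2) · (1/2) = 36/2 = 18 ≈ 18.000.

E[X] = 18 = 18.000.


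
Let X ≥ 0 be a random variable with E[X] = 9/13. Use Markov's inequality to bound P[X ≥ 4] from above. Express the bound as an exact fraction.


μ = E[X] = 9/13, a = 4.
Markov: P[X ≥ 4] ≤ μ/a = (9/13)/4 = 9/52.
Numerically: ≈ 0.1731.
(Since a = 4 > μ = 0.6923, the bound 9/52 is < 1 and informative.)

P[X ≥ 4] ≤ 9/52 ≈ 0.1731.


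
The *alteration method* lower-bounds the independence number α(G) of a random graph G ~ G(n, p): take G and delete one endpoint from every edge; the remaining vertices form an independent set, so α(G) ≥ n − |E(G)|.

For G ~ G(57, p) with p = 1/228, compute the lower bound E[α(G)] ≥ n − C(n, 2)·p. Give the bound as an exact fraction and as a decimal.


E[|E(G)|] = C(57, 2)·p = 1596 · (1/228) = 7.
E[α(G)] ≥ n − E[|E(G)|] = 57 − 7 = 50.
Numerically: ≈ 50.000.
(This is only a lower bound; the true E[α(G)] may be larger.)

E[α(G)] ≥ 50 ≈ 50.000.


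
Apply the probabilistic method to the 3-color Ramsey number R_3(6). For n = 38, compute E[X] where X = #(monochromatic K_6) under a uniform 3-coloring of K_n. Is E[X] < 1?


E[X] = C(38, 6) · 3^{1 − 15} = 2760681 · 3^{−14} = 2760681/4782969.
As a reduced fraction: E[X] = 920227/1594323 ≈ 0.5771898.
Is E[X] < 1? YES.
Since E[X] < 1, there exists a 3-coloring of K_{38} with no monochromatic K_6; hence R_3(6) > 38.

E[X] = 920227/1594323 ≈ 0.5771898; E[X] < 1, so R_3(6) > 38.


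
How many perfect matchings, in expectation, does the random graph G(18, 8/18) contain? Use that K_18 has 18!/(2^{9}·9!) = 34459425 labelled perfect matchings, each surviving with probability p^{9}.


K_18 has 18!/(2^{9}·9!) = 34459425 labelled perfect matchings.
For each such perfect matching H, let X_H = 1 if all 9 edges of H are present in G. Then P[X_H = 1] = p^{9} = (4/9)^{9} = 262144/387420489.
By linearity of expectation: E[X] = Σ_H E[X_H] = 34459425 · p^{9} = 34459425 · 262144/387420489 = 111522611200/4782969.
Numerically: E[X] ≈ 23317.

E[X] = 34459425 · (4/9)^{9} = 111522611200/4782969 ≈ 23317.


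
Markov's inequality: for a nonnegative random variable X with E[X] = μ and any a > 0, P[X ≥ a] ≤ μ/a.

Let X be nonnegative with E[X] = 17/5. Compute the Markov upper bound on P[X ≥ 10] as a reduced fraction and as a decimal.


μ = E[X] = 17/5, a = 10.
Markov: P[X ≥ 10] ≤ μ/a = (17/5)/10 = 17/50.
Numerically: ≈ 0.34000.
(Since a = 10 > μ = 3.40000, the bound 17/50 is < 1 and informative.)

P[X ≥ 10] ≤ 17/50 ≈ 0.34000.


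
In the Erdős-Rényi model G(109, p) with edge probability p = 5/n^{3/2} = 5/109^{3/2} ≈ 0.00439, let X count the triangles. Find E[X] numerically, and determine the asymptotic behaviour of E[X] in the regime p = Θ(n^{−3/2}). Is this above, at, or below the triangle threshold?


Number of potential triangles: C(109, 3) = 209934.
Each occurs with probability p³ ≈ (0.00439)³ ≈ 8.48185e-08.
By linearity: E[X] = C(109, 3)·p³ ≈ 209934 · 8.48185e-08 ≈ 0.018.
Since α = 3/2 > 1, p = c/n^{3/2} = o(1/n) is below the triangle threshold p ~ 1/n. Asymptotically E[X] ~ (c³/6)·n^{3(1−α)} = (5³/6)·n^{-1.5} → 0, so by Markov's inequality G has no triangles w.h.p.

E[X] ≈ 0.018; in regime p = Θ(1/n^{3/2}) E[X] tends to 0 (below the triangle threshold p ~ 1/n).


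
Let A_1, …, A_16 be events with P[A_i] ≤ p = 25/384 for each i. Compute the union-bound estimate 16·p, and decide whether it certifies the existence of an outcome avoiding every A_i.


Union bound: P[∪_{i=1}^{16} A_i] ≤ Σ_i P[A_i] ≤ 16·p = 16·(25/384) = 25/24.
Numerically: 25/24 ≈ 1.0416667.
Is 25/24 < 1? NO.
Since the bound 25/24 is ≥ 1, the union bound is uninformative here; it does NOT by itself certify existence.

16·p = 25/24 ≈ 1.0416667; existence NOT certified by the union bound.


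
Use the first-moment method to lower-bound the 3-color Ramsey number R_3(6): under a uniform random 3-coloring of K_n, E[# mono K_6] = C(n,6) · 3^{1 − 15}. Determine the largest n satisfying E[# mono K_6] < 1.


We need C(n, 6) · 3^{1 − 15} < 1, i.e. C(n, 6) < 3^{15 − 1} = 4782969.
Check values of n near the boundary:
  n = 35: C(35, 6) = 1623160; 1623160 < 4782969? YES
  n = 36: C(36, 6) = 1947792; 1947792 < 4782969? YES
  n = 37: C(37, 6) = 2324784; 2324784 < 4782969? YES
  n = 38: C(38, 6) = 2760681; 2760681 < 4782969? YES
  n = 39: C(39, 6) = 3262623; 3262623 < 4782969? YES
  n = 40: C(40, 6) = 3838380; 3838380 < 4782969? YES
  n = 41: C(41, 6) = 4496388; 4496388 < 4782969? YES
  n = 42: C(42, 6) = 5245786; 5245786 < 4782969? NO
  n = 43: C(43, 6) = 6096454; 6096454 < 4782969? NO
The largest n with C(n, 6) < 4782969 is n = 41 (where E[X] = 1498796/1594323 ≈ 0.9401). Hence R_3(6) > 41, i.e. R_3(6) ≥ 42.

Largest n = 41; hence R_3(6) > 41.


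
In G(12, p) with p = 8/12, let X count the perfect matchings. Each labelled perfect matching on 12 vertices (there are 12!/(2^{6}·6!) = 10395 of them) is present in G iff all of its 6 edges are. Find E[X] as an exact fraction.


K_12 has 12!/(2^{6}·6!) = 10395 labelled perfect matchings.
For each such perfect matching H, let X_H = 1 if all 6 edges of H are present in G. Then P[X_H = 1] = p^{6} = (2/3)^{6} = 64/729.
By linearity: E[X] = Σ_H E[X_H] = 10395 · p^{6} = 10395 · 64/729 = 24640/27.
Numerically: E[X] ≈ 912.59.

E[X] = 10395 · (2/3)^{6} = 24640/27 ≈ 912.59.


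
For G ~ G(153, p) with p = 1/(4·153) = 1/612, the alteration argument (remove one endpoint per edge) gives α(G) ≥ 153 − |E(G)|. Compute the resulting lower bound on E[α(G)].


E[|E(G)|] = C(153, 2)·p = 11628 · (1/612) = 19.
E[α(G)] ≥ n − E[|E(G)|] = 153 − 19 = 134.
Numerically: ≈ 134.000000.
(This is only a lower bound; the true E[α(G)] may be larger.)

E[α(G)] ≥ 134 ≈ 134.000000.


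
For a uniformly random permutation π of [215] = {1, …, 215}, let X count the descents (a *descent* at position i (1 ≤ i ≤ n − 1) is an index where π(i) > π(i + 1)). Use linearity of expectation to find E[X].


Write X = Σ X_I over i = 1, …, 214, with X_I the indicator of one descent.
There are 214 indicators.
For each fixed i, the pair (π(i), π(i+1)) is a uniformly random ordered pair of distinct values from {1, …, 215}; by symmetry P[π(i) > π(i+1)] = 1/2.
By linearity: E[X] = 214 · (1/2) = (215 − 1) · (1/2) = 107 ≈ 107.00000.

E[X] = 107 = 107.00000.


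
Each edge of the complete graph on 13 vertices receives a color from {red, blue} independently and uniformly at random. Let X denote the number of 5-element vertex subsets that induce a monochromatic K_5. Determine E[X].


Let X = Σ_S X_S over the C(13, 5) = 1287 subsets S of size 5, where X_S = 1 if the K_5 on S is monochromatic.
For a fixed S, the K_5 on S has C(5, 2) = 10 edges. P[all 10 edges red] = (1/2)^10, and likewise for blue, so P[monochromatic] = 2·(1/2)^10 = 2^{1 − 10} = 1/512.
Summing: E[X] = C(13, 5) · 2^{1 − 10} = 1287 · 1/512 = 1287/512.
Numerically: E[X] ≈ 2.5137.

E[X] = C(13,5)·2^(1−C(5,2)) = 1287/512 ≈ 2.5137.
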